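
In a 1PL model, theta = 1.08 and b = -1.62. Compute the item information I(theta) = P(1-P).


P = 1/(1+exp(-(1.08--1.62))) = 0.937
I = P*(1-P) = 0.937 * 0.063
I = 0.059

0.059


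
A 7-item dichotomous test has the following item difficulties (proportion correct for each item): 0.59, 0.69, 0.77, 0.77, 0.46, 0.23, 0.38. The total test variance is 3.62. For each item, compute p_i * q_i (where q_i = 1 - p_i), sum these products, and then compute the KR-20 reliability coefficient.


For each item, compute p_i * q_i:
  Item 1: 0.59 * 0.41 = 0.2419
  Item 2: 0.69 * 0.31 = 0.2139
  Item 3: 0.77 * 0.23 = 0.1771
  Item 4: 0.77 * 0.23 = 0.1771
  Item 5: 0.46 * 0.54 = 0.2484
  Item 6: 0.23 * 0.77 = 0.1771
  Item 7: 0.38 * 0.62 = 0.2356
Sum(p_i * q_i) = 0.2419 + 0.2139 + 0.1771 + 0.1771 + 0.2484 + 0.1771 + 0.2356 = 1.4711
KR-20 = (k/(k-1)) * (1 - Sum(p_i*q_i) / Var_total)
= (7/6) * (1 - 1.4711/3.62)
= 1.1667 * 0.5936
KR-20 = 0.6926

0.6926


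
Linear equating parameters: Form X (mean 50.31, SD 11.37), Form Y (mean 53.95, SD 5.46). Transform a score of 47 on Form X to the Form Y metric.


slope = SD_Y / SD_X = 5.46 / 11.37 ~ 0.4802
intercept = mean_Y - slope * mean_X = 53.95 - (5.46 / 11.37) * 50.31 ~ 29.7906
Y = slope * X + intercept. To avoid rounding drift from the rounded slope/intercept, evaluate the equivalent form Y = mean_Y + SD_Y * (X - mean_X) / SD_X at full precision:
Y = 53.95 + 5.46 * (47 - 50.31) / 11.37
Y = 53.95 - 5.46 * 3.31 / 11.37
Y = 53.95 - 18.0726 / 11.37
Y = 53.95 - 1.5895
Y = 52.3605

52.3605


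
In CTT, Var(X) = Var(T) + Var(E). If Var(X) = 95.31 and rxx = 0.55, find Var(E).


var_true = rxx * var_obs = 0.55 * 95.31 = 52.4205
var_error = var_obs - var_true
var_error = 95.31 - 52.4205
var_error = 42.8895

42.8895


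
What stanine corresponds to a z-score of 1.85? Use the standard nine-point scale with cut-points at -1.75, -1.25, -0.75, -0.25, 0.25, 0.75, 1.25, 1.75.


Stanine boundaries: [-1.75, -1.25, -0.75, -0.25, 0.25, 0.75, 1.25, 1.75]
z = 1.85
Check each boundary:
  z >= -1.75 -> could be stanine 2
  z >= -1.25 -> could be stanine 3
  z >= -0.75 -> could be stanine 4
  z >= -0.25 -> could be stanine 5
  z >= 0.25 -> could be stanine 6
  z >= 0.75 -> could be stanine 7
  z >= 1.25 -> could be stanine 8
  z >= 1.75 -> could be stanine 9
Highest qualifying boundary gives stanine = 9

9


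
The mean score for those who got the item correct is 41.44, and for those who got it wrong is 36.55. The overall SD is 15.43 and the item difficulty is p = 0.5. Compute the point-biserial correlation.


q = 1 - p = 0.5
rpb = ((M1 - M0) / SD) * sqrt(p * q)
rpb = ((41.44 - 36.55) / 15.43) * sqrt(0.5 * 0.5)
rpb = 0.1585

0.1585


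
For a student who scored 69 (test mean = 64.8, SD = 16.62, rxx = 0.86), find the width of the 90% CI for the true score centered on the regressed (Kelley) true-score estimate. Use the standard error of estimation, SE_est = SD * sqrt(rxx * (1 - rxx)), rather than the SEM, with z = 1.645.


True score estimate = 0.86*69 + 0.14*64.8 = 68.412
SE_est = SD * sqrt(rxx * (1 - rxx)) = 16.62 * sqrt(0.86 * 0.14) = 16.62 * sqrt(0.1204) = 5.766924
CI = T_est +/- z * SE_est, so width = 2 * z * SE_est = 2 * 1.645 * 5.766924
Width = 18.9732

18.9732


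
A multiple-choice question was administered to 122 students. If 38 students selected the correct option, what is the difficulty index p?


Item difficulty p = number correct / total examinees
p = 38 / 122
p = 0.3115

0.3115


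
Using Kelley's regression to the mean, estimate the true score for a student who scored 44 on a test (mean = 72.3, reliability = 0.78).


T_est = rxx * X + (1 - rxx) * mean
T_est = 0.78 * 44 + 0.22 * 72.3
T_est = 34.32 + 15.906
T_est = 50.226

50.226


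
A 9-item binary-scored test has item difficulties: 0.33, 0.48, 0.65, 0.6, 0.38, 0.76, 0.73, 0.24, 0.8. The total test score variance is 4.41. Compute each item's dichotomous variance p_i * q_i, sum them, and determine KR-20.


For each item, compute p_i * q_i:
  Item 1: 0.33 * 0.67 = 0.2211
  Item 2: 0.48 * 0.52 = 0.2496
  Item 3: 0.65 * 0.35 = 0.2275
  Item 4: 0.6 * 0.4 = 0.24
  Item 5: 0.38 * 0.62 = 0.2356
  Item 6: 0.76 * 0.24 = 0.1824
  Item 7: 0.73 * 0.27 = 0.1971
  Item 8: 0.24 * 0.76 = 0.1824
  Item 9: 0.8 * 0.2 = 0.16
Sum(p_i * q_i) = 0.2211 + 0.2496 + 0.2275 + 0.24 + 0.2356 + 0.1824 + 0.1971 + 0.1824 + 0.16 = 1.8957
KR-20 = (k/(k-1)) * (1 - Sum(p_i*q_i) / Var_total)
= (9/8) * (1 - 1.8957/4.41)
= 1.125 * 0.5701
KR-20 = 0.6414

0.6414


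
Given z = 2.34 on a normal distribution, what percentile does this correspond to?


CDF(z) = 0.5 * (1 + erf(z/sqrt(2)))
erf(1.6546) = 0.9807
CDF = 0.9904
Percentile rank = 0.9904 * 100 = 99.04

99.04


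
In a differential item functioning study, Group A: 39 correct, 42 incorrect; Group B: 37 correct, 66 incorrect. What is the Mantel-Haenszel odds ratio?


Odds_A = 39/42 = 0.9286
Odds_B = 37/66 = 0.5606
OR = Odds_A / Odds_B = 0.9286 / 0.5606
Exactly, OR = (39 * 66) / (42 * 37) = 2574 / 1554
OR = 1.6564

1.6564


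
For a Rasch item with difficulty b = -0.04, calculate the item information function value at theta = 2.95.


P = 1/(1+exp(-(2.95--0.04))) = 0.9521
I = P*(1-P) = 0.9521 * 0.0479
I = 0.0456

0.0456


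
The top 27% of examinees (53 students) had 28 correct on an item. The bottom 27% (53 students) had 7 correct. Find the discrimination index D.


p_upper = 28/53 = 0.5283
p_lower = 7/53 = 0.1321
D = 0.5283 - 0.1321 = 0.3962

0.3962


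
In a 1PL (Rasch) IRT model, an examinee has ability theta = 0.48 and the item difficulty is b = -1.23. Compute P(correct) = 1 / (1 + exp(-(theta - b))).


theta - b = 0.48 - -1.23 = 1.71
exp(-(theta - b)) = exp(-1.71) = 0.1809
P = 1 / (1 + 0.1809)
P = 0.8468

0.8468


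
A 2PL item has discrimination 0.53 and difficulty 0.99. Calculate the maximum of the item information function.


For 2PL, max info at theta = b = 0.99
I_max = a^2 / 4 = 0.53^2 / 4
= 0.2809 / 4
I_max = 0.0702

0.0702


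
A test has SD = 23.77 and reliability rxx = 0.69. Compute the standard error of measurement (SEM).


SEM = SD * sqrt(1 - rxx)
SEM = 23.77 * sqrt(1 - 0.69)
SEM = 23.77 * sqrt(0.31) = 23.77 * 0.556776
SEM = 13.2346

13.2346


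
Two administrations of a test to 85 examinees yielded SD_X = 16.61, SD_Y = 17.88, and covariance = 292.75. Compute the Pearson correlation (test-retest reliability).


r = cov(X,Y) / (SD_X * SD_Y)
r = 292.75 / (16.61 * 17.88)
r = 292.75 / 296.9868
r = 0.9857

0.9857


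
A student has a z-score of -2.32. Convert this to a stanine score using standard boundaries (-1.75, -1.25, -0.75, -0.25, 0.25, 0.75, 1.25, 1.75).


Stanine boundaries: [-1.75, -1.25, -0.75, -0.25, 0.25, 0.75, 1.25, 1.75]
z = -2.32
Check each boundary:
  z < -1.75
  z < -1.25
  z < -0.75
  z < -0.25
  z < 0.25
  z < 0.75
  z < 1.25
  z < 1.75
Highest qualifying boundary gives stanine = 1

1


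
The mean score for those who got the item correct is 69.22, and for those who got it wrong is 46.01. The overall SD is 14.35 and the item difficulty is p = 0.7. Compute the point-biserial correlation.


q = 1 - p = 0.3
rpb = ((M1 - M0) / SD) * sqrt(p * q)
rpb = ((69.22 - 46.01) / 14.35) * sqrt(0.7 * 0.3)
rpb = 0.7412

0.7412


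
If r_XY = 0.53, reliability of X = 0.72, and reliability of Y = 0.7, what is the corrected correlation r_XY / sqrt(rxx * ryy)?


r_corrected = rxy / sqrt(rxx * ryy)
= 0.53 / sqrt(0.72 * 0.7)
= 0.53 / sqrt(0.504)
= 0.53 / 0.70993
r_corrected = 0.7466

0.7466


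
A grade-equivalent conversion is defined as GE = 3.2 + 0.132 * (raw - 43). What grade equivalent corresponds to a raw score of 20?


raw - median = 20 - 43 = -23
slope * diff = 0.132 * -23 = -3.036
GE = 3.2 + -3.036
GE = 0.164

0.164


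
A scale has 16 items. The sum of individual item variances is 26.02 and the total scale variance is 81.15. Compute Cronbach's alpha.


alpha = (k/(k-1)) * (1 - sum(si^2)/s_total^2)
= (16/15) * (1 - 26.02/81.15)
alpha = 0.7246

0.7246


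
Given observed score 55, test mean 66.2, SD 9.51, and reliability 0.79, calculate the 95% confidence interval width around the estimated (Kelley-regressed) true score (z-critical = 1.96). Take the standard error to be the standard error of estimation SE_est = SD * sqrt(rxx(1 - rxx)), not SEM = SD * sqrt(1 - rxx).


True score estimate = 0.79*55 + 0.21*66.2 = 57.352
SE_est = SD * sqrt(rxx * (1 - rxx)) = 9.51 * sqrt(0.79 * 0.21) = 9.51 * sqrt(0.1659) = 3.873501
CI = T_est +/- z * SE_est, so width = 2 * z * SE_est = 2 * 1.96 * 3.873501
Width = 15.1841

15.1841


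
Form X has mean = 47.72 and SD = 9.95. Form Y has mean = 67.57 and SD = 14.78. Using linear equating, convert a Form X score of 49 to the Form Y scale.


slope = SD_Y / SD_X = 14.78 / 9.95 ~ 1.4854
intercept = mean_Y - slope * mean_X = 67.57 - (14.78 / 9.95) * 47.72 ~ -3.3146
Y = slope * X + intercept. To avoid rounding drift from the rounded slope/intercept, evaluate the equivalent form Y = mean_Y + SD_Y * (X - mean_X) / SD_X at full precision:
Y = 67.57 + 14.78 * (49 - 47.72) / 9.95
Y = 67.57 + 14.78 * 1.28 / 9.95
Y = 67.57 + 18.9184 / 9.95
Y = 67.57 + 1.9013
Y = 69.4713

69.4713


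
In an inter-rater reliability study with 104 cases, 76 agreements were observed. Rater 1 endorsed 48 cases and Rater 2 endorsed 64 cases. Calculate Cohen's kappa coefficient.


P_o = 76/104 = 0.730769
P_e = (48*64 + 56*40) / 10816 = 0.491124
kappa = (P_o - P_e) / (1 - P_e)
kappa = (0.730769 - 0.491124) / (1 - 0.491124)
kappa = 0.4709

0.4709


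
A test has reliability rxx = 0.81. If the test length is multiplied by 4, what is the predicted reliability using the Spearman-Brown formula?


r_new = (n * rxx) / (1 + (n-1) * rxx)
r_new = (4 * 0.81) / (1 + 3 * 0.81)
r_new = 3.24 / 3.43
r_new = 0.9446

0.9446


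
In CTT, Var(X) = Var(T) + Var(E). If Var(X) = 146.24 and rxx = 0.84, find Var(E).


var_true = rxx * var_obs = 0.84 * 146.24 = 122.8416
var_error = var_obs - var_true
var_error = 146.24 - 122.8416
var_error = 23.3984

23.3984


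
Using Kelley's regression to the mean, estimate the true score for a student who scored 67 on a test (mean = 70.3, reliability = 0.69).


T_est = rxx * X + (1 - rxx) * mean
T_est = 0.69 * 67 + 0.31 * 70.3
T_est = 46.23 + 21.793
T_est = 68.023

68.023


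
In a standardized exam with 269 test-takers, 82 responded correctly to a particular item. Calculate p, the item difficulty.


Item difficulty p = number correct / total examinees
p = 82 / 269
p = 0.3048

0.3048


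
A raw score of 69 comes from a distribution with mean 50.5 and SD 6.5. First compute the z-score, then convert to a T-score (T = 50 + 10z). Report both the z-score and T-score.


z = (X - mean) / SD = (69 - 50.5) / 6.5
z = 18.5 / 6.5
z = 2.8462
T-score = T = 50 + 10z
Carry z at full precision (z = 18.5 / 6.5) into the conversion:
T-score = 50 + 10 * (18.5 / 6.5) = 50 + 185 / 6.5
T-score = 50 + 28.4615
T-score = 78.4615

78.4615


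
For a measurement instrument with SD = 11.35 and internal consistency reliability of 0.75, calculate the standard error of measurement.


SEM = SD * sqrt(1 - rxx)
SEM = 11.35 * sqrt(1 - 0.75)
SEM = 11.35 * sqrt(0.25) = 11.35 * 0.5
SEM = 5.675

5.675


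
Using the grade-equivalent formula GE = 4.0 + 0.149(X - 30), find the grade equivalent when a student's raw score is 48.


raw - median = 48 - 30 = 18
slope * diff = 0.149 * 18 = 2.682
GE = 4.0 + 2.682
GE = 6.682

6.682


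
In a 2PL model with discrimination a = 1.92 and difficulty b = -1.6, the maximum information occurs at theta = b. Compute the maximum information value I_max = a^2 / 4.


For 2PL, max info at theta = b = -1.6
I_max = a^2 / 4 = 1.92^2 / 4
= 3.6864 / 4
I_max = 0.9216

0.9216


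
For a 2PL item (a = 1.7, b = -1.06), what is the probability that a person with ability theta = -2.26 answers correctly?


a*(theta - b) = 1.7 * (-2.26 - -1.06) = -2.04
exp(--2.04) = 7.6906
P = 1 / (1 + 7.6906)
P = 0.1151

0.1151


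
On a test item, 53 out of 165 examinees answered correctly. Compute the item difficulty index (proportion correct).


Item difficulty p = number correct / total examinees
p = 53 / 165
p = 0.3212

0.3212


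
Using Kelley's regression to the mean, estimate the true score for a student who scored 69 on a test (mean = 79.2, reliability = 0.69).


T_est = rxx * X + (1 - rxx) * mean
T_est = 0.69 * 69 + 0.31 * 79.2
T_est = 47.61 + 24.552
T_est = 72.162

72.162


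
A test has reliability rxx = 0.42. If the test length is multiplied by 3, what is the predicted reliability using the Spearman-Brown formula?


r_new = (n * rxx) / (1 + (n-1) * rxx)
r_new = (3 * 0.42) / (1 + 2 * 0.42)
r_new = 1.26 / 1.84
r_new = 0.6848

0.6848


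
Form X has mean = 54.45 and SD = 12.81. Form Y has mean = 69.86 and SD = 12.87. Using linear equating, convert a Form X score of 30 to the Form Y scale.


slope = SD_Y / SD_X = 12.87 / 12.81 ~ 1.0047
intercept = mean_Y - slope * mean_X = 69.86 - (12.87 / 12.81) * 54.45 ~ 15.155
Y = slope * X + intercept. To avoid rounding drift from the rounded slope/intercept, evaluate the equivalent form Y = mean_Y + SD_Y * (X - mean_X) / SD_X at full precision:
Y = 69.86 + 12.87 * (30 - 54.45) / 12.81
Y = 69.86 - 12.87 * 24.45 / 12.81
Y = 69.86 - 314.6715 / 12.81
Y = 69.86 - 24.5645
Y = 45.2955

45.2955


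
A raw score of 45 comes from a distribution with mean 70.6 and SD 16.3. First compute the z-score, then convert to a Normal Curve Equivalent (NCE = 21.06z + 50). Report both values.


z = (X - mean) / SD = (45 - 70.6) / 16.3
z = -25.6 / 16.3
z = -1.5706
NCE = NCE = 21.06z + 50
Carry z at full precision (z = -25.6 / 16.3) into the conversion:
NCE = 21.06 * (-25.6 / 16.3) + 50 = -539.136 / 16.3 + 50
NCE = -33.0758 + 50
NCE = 16.9242

16.9242


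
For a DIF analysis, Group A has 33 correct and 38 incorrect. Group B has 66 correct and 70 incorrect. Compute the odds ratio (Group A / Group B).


Odds_A = 33/38 = 0.8684
Odds_B = 66/70 = 0.9429
OR = Odds_A / Odds_B = 0.8684 / 0.9429
Exactly, OR = (33 * 70) / (38 * 66) = 2310 / 2508
OR = 0.9211

0.9211


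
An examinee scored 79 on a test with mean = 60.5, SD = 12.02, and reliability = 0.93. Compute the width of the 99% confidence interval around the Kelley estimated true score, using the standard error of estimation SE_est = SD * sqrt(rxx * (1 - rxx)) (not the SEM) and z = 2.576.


True score estimate = 0.93*79 + 0.07*60.5 = 77.705
SE_est = SD * sqrt(rxx * (1 - rxx)) = 12.02 * sqrt(0.93 * 0.07) = 12.02 * sqrt(0.0651) = 3.066867
CI = T_est +/- z * SE_est, so width = 2 * z * SE_est = 2 * 2.576 * 3.066867
Width = 15.8005

15.8005


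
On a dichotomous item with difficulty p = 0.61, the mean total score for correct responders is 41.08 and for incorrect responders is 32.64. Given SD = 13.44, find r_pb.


q = 1 - p = 0.39
rpb = ((M1 - M0) / SD) * sqrt(p * q)
rpb = ((41.08 - 32.64) / 13.44) * sqrt(0.61 * 0.39)
rpb = 0.3063

0.3063


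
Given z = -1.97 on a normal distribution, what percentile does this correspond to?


CDF(z) = 0.5 * (1 + erf(z/sqrt(2)))
erf(-1.393) = -0.9512
CDF = 0.0244
Percentile rank = 0.0244 * 100 = 2.44

2.44


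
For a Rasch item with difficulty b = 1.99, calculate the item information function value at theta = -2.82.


P = 1/(1+exp(-(-2.82-1.99))) = 0.0081
I = P*(1-P) = 0.0081 * 0.9919
I = 0.008

0.008


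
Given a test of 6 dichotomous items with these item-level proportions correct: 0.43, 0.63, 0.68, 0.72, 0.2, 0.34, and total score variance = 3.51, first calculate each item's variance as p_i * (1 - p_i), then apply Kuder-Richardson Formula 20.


For each item, compute p_i * q_i:
  Item 1: 0.43 * 0.57 = 0.2451
  Item 2: 0.63 * 0.37 = 0.2331
  Item 3: 0.68 * 0.32 = 0.2176
  Item 4: 0.72 * 0.28 = 0.2016
  Item 5: 0.2 * 0.8 = 0.16
  Item 6: 0.34 * 0.66 = 0.2244
Sum(p_i * q_i) = 0.2451 + 0.2331 + 0.2176 + 0.2016 + 0.16 + 0.2244 = 1.2818
KR-20 = (k/(k-1)) * (1 - Sum(p_i*q_i) / Var_total)
= (6/5) * (1 - 1.2818/3.51)
= 1.2 * 0.6348
KR-20 = 0.7618

0.7618


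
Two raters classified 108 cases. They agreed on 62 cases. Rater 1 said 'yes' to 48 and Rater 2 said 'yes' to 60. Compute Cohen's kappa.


P_o = 62/108 = 0.574074
P_e = (48*60 + 60*48) / 11664 = 0.493827
kappa = (P_o - P_e) / (1 - P_e)
kappa = (0.574074 - 0.493827) / (1 - 0.493827)
kappa = 0.1585

0.1585


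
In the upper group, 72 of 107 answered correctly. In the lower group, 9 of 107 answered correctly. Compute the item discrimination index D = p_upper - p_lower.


p_upper = 72/107 = 0.6729
p_lower = 9/107 = 0.0841
D = 0.6729 - 0.0841 = 0.5888

0.5888


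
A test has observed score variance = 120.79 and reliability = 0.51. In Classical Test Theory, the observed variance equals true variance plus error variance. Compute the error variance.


var_true = rxx * var_obs = 0.51 * 120.79 = 61.6029
var_error = var_obs - var_true
var_error = 120.79 - 61.6029
var_error = 59.1871

59.1871


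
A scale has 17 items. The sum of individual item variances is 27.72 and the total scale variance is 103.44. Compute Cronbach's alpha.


alpha = (k/(k-1)) * (1 - sum(si^2)/s_total^2)
= (17/16) * (1 - 27.72/103.44)
alpha = 0.7778

0.7778


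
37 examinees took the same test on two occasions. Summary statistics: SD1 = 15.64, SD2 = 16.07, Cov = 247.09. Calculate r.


r = cov(X,Y) / (SD_X * SD_Y)
r = 247.09 / (15.64 * 16.07)
r = 247.09 / 251.3348
r = 0.9831

0.9831


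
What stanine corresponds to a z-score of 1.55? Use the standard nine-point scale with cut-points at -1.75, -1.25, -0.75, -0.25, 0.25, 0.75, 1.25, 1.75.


Stanine boundaries: [-1.75, -1.25, -0.75, -0.25, 0.25, 0.75, 1.25, 1.75]
z = 1.55
Check each boundary:
  z >= -1.75 -> could be stanine 2
  z >= -1.25 -> could be stanine 3
  z >= -0.75 -> could be stanine 4
  z >= -0.25 -> could be stanine 5
  z >= 0.25 -> could be stanine 6
  z >= 0.75 -> could be stanine 7
  z >= 1.25 -> could be stanine 8
  z < 1.75
Highest qualifying boundary gives stanine = 8

8


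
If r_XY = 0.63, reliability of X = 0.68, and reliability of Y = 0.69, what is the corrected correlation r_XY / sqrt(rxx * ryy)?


r_corrected = rxy / sqrt(rxx * ryy)
= 0.63 / sqrt(0.68 * 0.69)
= 0.63 / sqrt(0.4692)
= 0.63 / 0.684982
r_corrected = 0.9197

0.9197


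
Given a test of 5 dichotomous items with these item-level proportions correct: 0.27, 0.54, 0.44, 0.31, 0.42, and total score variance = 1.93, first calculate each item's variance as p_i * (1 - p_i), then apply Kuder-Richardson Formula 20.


For each item, compute p_i * q_i:
  Item 1: 0.27 * 0.73 = 0.1971
  Item 2: 0.54 * 0.46 = 0.2484
  Item 3: 0.44 * 0.56 = 0.2464
  Item 4: 0.31 * 0.69 = 0.2139
  Item 5: 0.42 * 0.58 = 0.2436
Sum(p_i * q_i) = 0.1971 + 0.2484 + 0.2464 + 0.2139 + 0.2436 = 1.1494
KR-20 = (k/(k-1)) * (1 - Sum(p_i*q_i) / Var_total)
= (5/4) * (1 - 1.1494/1.93)
= 1.25 * 0.4045
KR-20 = 0.5056

0.5056


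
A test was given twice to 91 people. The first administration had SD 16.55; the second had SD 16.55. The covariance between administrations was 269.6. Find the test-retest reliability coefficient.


r = cov(X,Y) / (SD_X * SD_Y)
r = 269.6 / (16.55 * 16.55)
r = 269.6 / 273.9025
r = 0.9843

0.9843


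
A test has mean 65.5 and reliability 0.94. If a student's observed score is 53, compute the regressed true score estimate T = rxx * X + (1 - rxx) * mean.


T_est = rxx * X + (1 - rxx) * mean
T_est = 0.94 * 53 + 0.06 * 65.5
T_est = 49.82 + 3.93
T_est = 53.75

53.75


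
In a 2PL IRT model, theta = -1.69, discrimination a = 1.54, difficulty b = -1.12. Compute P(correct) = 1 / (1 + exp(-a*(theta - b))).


a*(theta - b) = 1.54 * (-1.69 - -1.12) = -0.8778
exp(--0.8778) = 2.4056
P = 1 / (1 + 2.4056)
P = 0.2936

0.2936


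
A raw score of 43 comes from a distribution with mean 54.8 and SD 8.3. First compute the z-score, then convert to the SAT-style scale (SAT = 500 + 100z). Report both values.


z = (X - mean) / SD = (43 - 54.8) / 8.3
z = -11.8 / 8.3
z = -1.4217
SAT-scale = SAT = 500 + 100z
Carry z at full precision (z = -11.8 / 8.3) into the conversion:
SAT-scale = 500 + 100 * (-11.8 / 8.3) = 500 + -1180 / 8.3
SAT-scale = 500 + -142.1687
SAT-scale = 357.8313

357.8313


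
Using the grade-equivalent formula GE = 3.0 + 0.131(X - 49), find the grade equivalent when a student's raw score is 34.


raw - median = 34 - 49 = -15
slope * diff = 0.131 * -15 = -1.965
GE = 3.0 + -1.965
GE = 1.035

1.035


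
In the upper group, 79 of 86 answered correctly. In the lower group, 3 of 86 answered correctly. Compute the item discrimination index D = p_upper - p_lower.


p_upper = 79/86 = 0.9186
p_lower = 3/86 = 0.0349
D = 0.9186 - 0.0349 = 0.8837

0.8837


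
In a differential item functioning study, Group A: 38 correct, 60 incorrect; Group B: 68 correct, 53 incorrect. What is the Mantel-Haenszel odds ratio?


Odds_A = 38/60 = 0.6333
Odds_B = 68/53 = 1.283
OR = Odds_A / Odds_B = 0.6333 / 1.283
Exactly, OR = (38 * 53) / (60 * 68) = 2014 / 4080
OR = 0.4936

0.4936


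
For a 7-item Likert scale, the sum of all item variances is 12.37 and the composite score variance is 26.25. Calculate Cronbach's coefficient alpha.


alpha = (k/(k-1)) * (1 - sum(si^2)/s_total^2)
= (7/6) * (1 - 12.37/26.25)
alpha = 0.6169

0.6169


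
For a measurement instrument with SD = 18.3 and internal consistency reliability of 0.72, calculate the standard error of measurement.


SEM = SD * sqrt(1 - rxx)
SEM = 18.3 * sqrt(1 - 0.72)
SEM = 18.3 * sqrt(0.28) = 18.3 * 0.52915
SEM = 9.6834

9.6834


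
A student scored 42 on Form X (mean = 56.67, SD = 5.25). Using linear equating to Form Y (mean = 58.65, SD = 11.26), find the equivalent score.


slope = SD_Y / SD_X = 11.26 / 5.25 ~ 2.1448
intercept = mean_Y - slope * mean_X = 58.65 - (11.26 / 5.25) * 56.67 ~ -62.8937
Y = slope * X + intercept. To avoid rounding drift from the rounded slope/intercept, evaluate the equivalent form Y = mean_Y + SD_Y * (X - mean_X) / SD_X at full precision:
Y = 58.65 + 11.26 * (42 - 56.67) / 5.25
Y = 58.65 - 11.26 * 14.67 / 5.25
Y = 58.65 - 165.1842 / 5.25
Y = 58.65 - 31.4637
Y = 27.1863

27.1863


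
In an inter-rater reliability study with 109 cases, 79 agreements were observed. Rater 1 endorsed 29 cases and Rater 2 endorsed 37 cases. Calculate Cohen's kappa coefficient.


P_o = 79/109 = 0.724771
P_e = (29*37 + 80*72) / 11881 = 0.57512
kappa = (P_o - P_e) / (1 - P_e)
kappa = (0.724771 - 0.57512) / (1 - 0.57512)
kappa = 0.3522

0.3522


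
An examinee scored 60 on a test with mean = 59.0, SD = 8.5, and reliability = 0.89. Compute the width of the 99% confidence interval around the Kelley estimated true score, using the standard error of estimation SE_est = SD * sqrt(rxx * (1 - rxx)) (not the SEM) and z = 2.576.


True score estimate = 0.89*60 + 0.11*59.0 = 59.89
SE_est = SD * sqrt(rxx * (1 - rxx)) = 8.5 * sqrt(0.89 * 0.11) = 8.5 * sqrt(0.0979) = 2.659563
CI = T_est +/- z * SE_est, so width = 2 * z * SE_est = 2 * 2.576 * 2.659563
Width = 13.7021

13.7021


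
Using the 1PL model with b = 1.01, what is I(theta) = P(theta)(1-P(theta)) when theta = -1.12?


P = 1/(1+exp(-(-1.12-1.01))) = 0.1062
I = P*(1-P) = 0.1062 * 0.8938
I = 0.0949

0.0949


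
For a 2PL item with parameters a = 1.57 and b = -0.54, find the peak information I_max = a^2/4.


For 2PL, max info at theta = b = -0.54
I_max = a^2 / 4 = 1.57^2 / 4
= 2.4649 / 4
I_max = 0.6162

0.6162


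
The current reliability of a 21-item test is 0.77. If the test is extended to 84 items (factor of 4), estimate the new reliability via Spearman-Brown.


r_new = (n * rxx) / (1 + (n-1) * rxx)
r_new = (4 * 0.77) / (1 + 3 * 0.77)
r_new = 3.08 / 3.31
r_new = 0.9305

0.9305


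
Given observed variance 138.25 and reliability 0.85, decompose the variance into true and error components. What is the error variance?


var_true = rxx * var_obs = 0.85 * 138.25 = 117.5125
var_error = var_obs - var_true
var_error = 138.25 - 117.5125
var_error = 20.7375

20.7375


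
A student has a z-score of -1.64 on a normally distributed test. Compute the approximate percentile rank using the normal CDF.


CDF(z) = 0.5 * (1 + erf(z/sqrt(2)))
erf(-1.1597) = -0.899
CDF = 0.0505
Percentile rank = 0.0505 * 100 = 5.05

5.05


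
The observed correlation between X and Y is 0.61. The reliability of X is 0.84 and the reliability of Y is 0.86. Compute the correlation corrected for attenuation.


r_corrected = rxy / sqrt(rxx * ryy)
= 0.61 / sqrt(0.84 * 0.86)
= 0.61 / sqrt(0.7224)
= 0.61 / 0.849941
r_corrected = 0.7177

0.7177


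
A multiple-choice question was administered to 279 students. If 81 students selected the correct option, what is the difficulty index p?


Item difficulty p = number correct / total examinees
p = 81 / 279
p = 0.2903

0.2903


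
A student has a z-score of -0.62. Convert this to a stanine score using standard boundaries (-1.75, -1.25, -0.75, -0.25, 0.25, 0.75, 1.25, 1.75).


Stanine boundaries: [-1.75, -1.25, -0.75, -0.25, 0.25, 0.75, 1.25, 1.75]
z = -0.62
Check each boundary:
  z >= -1.75 -> could be stanine 2
  z >= -1.25 -> could be stanine 3
  z >= -0.75 -> could be stanine 4
  z < -0.25
  z < 0.25
  z < 0.75
  z < 1.25
  z < 1.75
Highest qualifying boundary gives stanine = 4

4


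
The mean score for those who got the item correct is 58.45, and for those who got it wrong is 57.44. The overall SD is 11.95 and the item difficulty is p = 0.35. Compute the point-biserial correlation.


q = 1 - p = 0.65
rpb = ((M1 - M0) / SD) * sqrt(p * q)
rpb = ((58.45 - 57.44) / 11.95) * sqrt(0.35 * 0.65)
rpb = 0.0403

0.0403


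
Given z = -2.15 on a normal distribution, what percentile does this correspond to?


CDF(z) = 0.5 * (1 + erf(z/sqrt(2)))
erf(-1.5203) = -0.9684
CDF = 0.0158
Percentile rank = 0.0158 * 100 = 1.58

1.58


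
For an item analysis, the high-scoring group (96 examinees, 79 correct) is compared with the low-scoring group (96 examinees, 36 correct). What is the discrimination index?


p_upper = 79/96 = 0.8229
p_lower = 36/96 = 0.375
D = 0.8229 - 0.375 = 0.4479

0.4479


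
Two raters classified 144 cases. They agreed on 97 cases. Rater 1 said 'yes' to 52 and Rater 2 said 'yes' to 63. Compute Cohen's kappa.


P_o = 97/144 = 0.673611
P_e = (52*63 + 92*81) / 20736 = 0.517361
kappa = (P_o - P_e) / (1 - P_e)
kappa = (0.673611 - 0.517361) / (1 - 0.517361)
kappa = 0.3237

0.3237


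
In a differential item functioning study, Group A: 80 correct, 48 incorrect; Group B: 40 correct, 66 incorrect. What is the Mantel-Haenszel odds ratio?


Odds_A = 80/48 = 1.6667
Odds_B = 40/66 = 0.6061
OR = Odds_A / Odds_B = 1.6667 / 0.6061
Exactly, OR = (80 * 66) / (48 * 40) = 5280 / 1920
OR = 2.75

2.75


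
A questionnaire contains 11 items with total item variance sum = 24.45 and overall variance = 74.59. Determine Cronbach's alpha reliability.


alpha = (k/(k-1)) * (1 - sum(si^2)/s_total^2)
= (11/10) * (1 - 24.45/74.59)
alpha = 0.7394

0.7394


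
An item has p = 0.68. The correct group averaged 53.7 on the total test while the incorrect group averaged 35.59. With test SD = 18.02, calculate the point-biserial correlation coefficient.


q = 1 - p = 0.32
rpb = ((M1 - M0) / SD) * sqrt(p * q)
rpb = ((53.7 - 35.59) / 18.02) * sqrt(0.68 * 0.32)
rpb = 0.4688

0.4688


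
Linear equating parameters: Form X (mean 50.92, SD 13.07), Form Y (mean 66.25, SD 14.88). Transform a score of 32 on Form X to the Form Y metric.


slope = SD_Y / SD_X = 14.88 / 13.07 ~ 1.1385
intercept = mean_Y - slope * mean_X = 66.25 - (14.88 / 13.07) * 50.92 ~ 8.2783
Y = slope * X + intercept. To avoid rounding drift from the rounded slope/intercept, evaluate the equivalent form Y = mean_Y + SD_Y * (X - mean_X) / SD_X at full precision:
Y = 66.25 + 14.88 * (32 - 50.92) / 13.07
Y = 66.25 - 14.88 * 18.92 / 13.07
Y = 66.25 - 281.5296 / 13.07
Y = 66.25 - 21.5401
Y = 44.7099

44.7099


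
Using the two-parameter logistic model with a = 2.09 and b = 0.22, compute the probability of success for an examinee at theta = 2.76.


a*(theta - b) = 2.09 * (2.76 - 0.22) = 5.3086
exp(-5.3086) = 0.0049
P = 1 / (1 + 0.0049)
P = 0.9951

0.9951


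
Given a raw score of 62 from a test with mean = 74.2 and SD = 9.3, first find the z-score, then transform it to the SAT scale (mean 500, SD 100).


z = (X - mean) / SD = (62 - 74.2) / 9.3
z = -12.2 / 9.3
z = -1.3118
SAT-scale = SAT = 500 + 100z
Carry z at full precision (z = -12.2 / 9.3) into the conversion:
SAT-scale = 500 + 100 * (-12.2 / 9.3) = 500 + -1220 / 9.3
SAT-scale = 500 + -131.1828
SAT-scale = 368.8172

368.8172


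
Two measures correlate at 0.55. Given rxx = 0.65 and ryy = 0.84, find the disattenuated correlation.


r_corrected = rxy / sqrt(rxx * ryy)
= 0.55 / sqrt(0.65 * 0.84)
= 0.55 / sqrt(0.546)
= 0.55 / 0.738918
r_corrected = 0.7443

0.7443


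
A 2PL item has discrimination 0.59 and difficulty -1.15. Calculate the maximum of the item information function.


For 2PL, max info at theta = b = -1.15
I_max = a^2 / 4 = 0.59^2 / 4
= 0.3481 / 4
I_max = 0.087

0.087


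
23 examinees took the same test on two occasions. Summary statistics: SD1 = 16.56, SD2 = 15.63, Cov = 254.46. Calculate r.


r = cov(X,Y) / (SD_X * SD_Y)
r = 254.46 / (16.56 * 15.63)
r = 254.46 / 258.8328
r = 0.9831

0.9831


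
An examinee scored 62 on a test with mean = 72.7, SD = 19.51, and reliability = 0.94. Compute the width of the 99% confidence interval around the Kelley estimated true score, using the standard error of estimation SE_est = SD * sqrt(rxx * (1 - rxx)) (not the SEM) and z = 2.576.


True score estimate = 0.94*62 + 0.06*72.7 = 62.642
SE_est = SD * sqrt(rxx * (1 - rxx)) = 19.51 * sqrt(0.94 * 0.06) = 19.51 * sqrt(0.0564) = 4.633368
CI = T_est +/- z * SE_est, so width = 2 * z * SE_est = 2 * 2.576 * 4.633368
Width = 23.8711

23.8711


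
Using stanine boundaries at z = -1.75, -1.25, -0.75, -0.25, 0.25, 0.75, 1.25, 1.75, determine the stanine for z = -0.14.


Stanine boundaries: [-1.75, -1.25, -0.75, -0.25, 0.25, 0.75, 1.25, 1.75]
z = -0.14
Check each boundary:
  z >= -1.75 -> could be stanine 2
  z >= -1.25 -> could be stanine 3
  z >= -0.75 -> could be stanine 4
  z >= -0.25 -> could be stanine 5
  z < 0.25
  z < 0.75
  z < 1.25
  z < 1.75
Highest qualifying boundary gives stanine = 5

5


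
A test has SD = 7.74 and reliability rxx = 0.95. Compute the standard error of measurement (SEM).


SEM = SD * sqrt(1 - rxx)
SEM = 7.74 * sqrt(1 - 0.95)
SEM = 7.74 * sqrt(0.05) = 7.74 * 0.223607
SEM = 1.7307

1.7307


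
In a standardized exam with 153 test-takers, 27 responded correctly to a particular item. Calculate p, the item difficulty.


Item difficulty p = number correct / total examinees
p = 27 / 153
p = 0.1765

0.1765


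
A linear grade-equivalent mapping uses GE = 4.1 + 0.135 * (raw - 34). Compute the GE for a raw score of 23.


raw - median = 23 - 34 = -11
slope * diff = 0.135 * -11 = -1.485
GE = 4.1 + -1.485
GE = 2.615

2.615


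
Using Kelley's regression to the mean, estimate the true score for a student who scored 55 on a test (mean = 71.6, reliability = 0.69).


T_est = rxx * X + (1 - rxx) * mean
T_est = 0.69 * 55 + 0.31 * 71.6
T_est = 37.95 + 22.196
T_est = 60.146

60.146


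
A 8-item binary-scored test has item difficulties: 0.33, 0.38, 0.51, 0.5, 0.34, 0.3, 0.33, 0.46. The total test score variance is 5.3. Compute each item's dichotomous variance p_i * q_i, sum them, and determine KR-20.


For each item, compute p_i * q_i:
  Item 1: 0.33 * 0.67 = 0.2211
  Item 2: 0.38 * 0.62 = 0.2356
  Item 3: 0.51 * 0.49 = 0.2499
  Item 4: 0.5 * 0.5 = 0.25
  Item 5: 0.34 * 0.66 = 0.2244
  Item 6: 0.3 * 0.7 = 0.21
  Item 7: 0.33 * 0.67 = 0.2211
  Item 8: 0.46 * 0.54 = 0.2484
Sum(p_i * q_i) = 0.2211 + 0.2356 + 0.2499 + 0.25 + 0.2244 + 0.21 + 0.2211 + 0.2484 = 1.8605
KR-20 = (k/(k-1)) * (1 - Sum(p_i*q_i) / Var_total)
= (8/7) * (1 - 1.8605/5.3)
= 1.1429 * 0.649
KR-20 = 0.7417

0.7417


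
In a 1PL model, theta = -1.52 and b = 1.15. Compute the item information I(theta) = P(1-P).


P = 1/(1+exp(-(-1.52-1.15))) = 0.0648
I = P*(1-P) = 0.0648 * 0.9352
I = 0.0606

0.0606


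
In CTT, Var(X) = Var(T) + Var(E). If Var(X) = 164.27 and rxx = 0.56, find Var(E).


var_true = rxx * var_obs = 0.56 * 164.27 = 91.9912
var_error = var_obs - var_true
var_error = 164.27 - 91.9912
var_error = 72.2788

72.2788


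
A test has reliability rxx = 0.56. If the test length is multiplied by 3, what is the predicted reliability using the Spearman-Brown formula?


r_new = (n * rxx) / (1 + (n-1) * rxx)
r_new = (3 * 0.56) / (1 + 2 * 0.56)
r_new = 1.68 / 2.12
r_new = 0.7925

0.7925


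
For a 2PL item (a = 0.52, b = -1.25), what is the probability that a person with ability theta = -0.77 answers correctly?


a*(theta - b) = 0.52 * (-0.77 - -1.25) = 0.2496
exp(-0.2496) = 0.7791
P = 1 / (1 + 0.7791)
P = 0.5621

0.5621


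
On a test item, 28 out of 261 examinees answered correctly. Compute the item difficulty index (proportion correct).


Item difficulty p = number correct / total examinees
p = 28 / 261
p = 0.1073

0.1073


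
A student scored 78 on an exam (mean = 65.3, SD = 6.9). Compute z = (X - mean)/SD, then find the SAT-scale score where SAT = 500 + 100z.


z = (X - mean) / SD = (78 - 65.3) / 6.9
z = 12.7 / 6.9
z = 1.8406
SAT-scale = SAT = 500 + 100z
Carry z at full precision (z = 12.7 / 6.9) into the conversion:
SAT-scale = 500 + 100 * (12.7 / 6.9) = 500 + 1270 / 6.9
SAT-scale = 500 + 184.058
SAT-scale = 684.058

684.058


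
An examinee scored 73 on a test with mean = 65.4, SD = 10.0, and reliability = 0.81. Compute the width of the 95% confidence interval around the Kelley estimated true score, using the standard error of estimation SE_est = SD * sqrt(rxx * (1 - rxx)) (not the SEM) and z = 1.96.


True score estimate = 0.81*73 + 0.19*65.4 = 71.556
SE_est = SD * sqrt(rxx * (1 - rxx)) = 10.0 * sqrt(0.81 * 0.19) = 10.0 * sqrt(0.1539) = 3.923009
CI = T_est +/- z * SE_est, so width = 2 * z * SE_est = 2 * 1.96 * 3.923009
Width = 15.3782

15.3782


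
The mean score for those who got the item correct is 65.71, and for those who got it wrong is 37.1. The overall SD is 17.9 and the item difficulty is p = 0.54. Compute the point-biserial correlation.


q = 1 - p = 0.46
rpb = ((M1 - M0) / SD) * sqrt(p * q)
rpb = ((65.71 - 37.1) / 17.9) * sqrt(0.54 * 0.46)
rpb = 0.7966

0.7966


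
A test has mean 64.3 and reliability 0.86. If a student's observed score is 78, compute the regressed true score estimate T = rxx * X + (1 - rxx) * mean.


T_est = rxx * X + (1 - rxx) * mean
T_est = 0.86 * 78 + 0.14 * 64.3
T_est = 67.08 + 9.002
T_est = 76.082

76.082


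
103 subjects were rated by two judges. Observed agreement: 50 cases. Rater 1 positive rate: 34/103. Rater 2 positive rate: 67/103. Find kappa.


P_o = 50/103 = 0.485437
P_e = (34*67 + 69*36) / 10609 = 0.448864
kappa = (P_o - P_e) / (1 - P_e)
kappa = (0.485437 - 0.448864) / (1 - 0.448864)
kappa = 0.0664

0.0664


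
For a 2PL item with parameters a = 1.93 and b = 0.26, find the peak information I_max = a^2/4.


For 2PL, max info at theta = b = 0.26
I_max = a^2 / 4 = 1.93^2 / 4
= 3.7249 / 4
I_max = 0.9312

0.9312


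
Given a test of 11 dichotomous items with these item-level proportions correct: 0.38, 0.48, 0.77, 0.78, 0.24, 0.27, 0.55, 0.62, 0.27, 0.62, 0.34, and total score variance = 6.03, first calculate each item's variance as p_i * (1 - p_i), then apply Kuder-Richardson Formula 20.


For each item, compute p_i * q_i:
  Item 1: 0.38 * 0.62 = 0.2356
  Item 2: 0.48 * 0.52 = 0.2496
  Item 3: 0.77 * 0.23 = 0.1771
  Item 4: 0.78 * 0.22 = 0.1716
  Item 5: 0.24 * 0.76 = 0.1824
  Item 6: 0.27 * 0.73 = 0.1971
  Item 7: 0.55 * 0.45 = 0.2475
  Item 8: 0.62 * 0.38 = 0.2356
  Item 9: 0.27 * 0.73 = 0.1971
  Item 10: 0.62 * 0.38 = 0.2356
  Item 11: 0.34 * 0.66 = 0.2244
Sum(p_i * q_i) = 0.2356 + 0.2496 + 0.1771 + 0.1716 + 0.1824 + 0.1971 + 0.2475 + 0.2356 + 0.1971 + 0.2356 + 0.2244 = 2.3536
KR-20 = (k/(k-1)) * (1 - Sum(p_i*q_i) / Var_total)
= (11/10) * (1 - 2.3536/6.03)
= 1.1 * 0.6097
KR-20 = 0.6707

0.6707


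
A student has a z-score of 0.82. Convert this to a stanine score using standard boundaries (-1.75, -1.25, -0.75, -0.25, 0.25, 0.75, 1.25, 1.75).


Stanine boundaries: [-1.75, -1.25, -0.75, -0.25, 0.25, 0.75, 1.25, 1.75]
z = 0.82
Check each boundary:
  z >= -1.75 -> could be stanine 2
  z >= -1.25 -> could be stanine 3
  z >= -0.75 -> could be stanine 4
  z >= -0.25 -> could be stanine 5
  z >= 0.25 -> could be stanine 6
  z >= 0.75 -> could be stanine 7
  z < 1.25
  z < 1.75
Highest qualifying boundary gives stanine = 7

7


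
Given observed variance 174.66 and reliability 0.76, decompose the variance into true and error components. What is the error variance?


var_true = rxx * var_obs = 0.76 * 174.66 = 132.7416
var_error = var_obs - var_true
var_error = 174.66 - 132.7416
var_error = 41.9184

41.9184


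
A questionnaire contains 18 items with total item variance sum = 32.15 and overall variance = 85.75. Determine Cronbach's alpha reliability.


alpha = (k/(k-1)) * (1 - sum(si^2)/s_total^2)
= (18/17) * (1 - 32.15/85.75)
alpha = 0.6618

0.6618


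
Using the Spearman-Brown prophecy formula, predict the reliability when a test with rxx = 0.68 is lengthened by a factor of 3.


r_new = (n * rxx) / (1 + (n-1) * rxx)
r_new = (3 * 0.68) / (1 + 2 * 0.68)
r_new = 2.04 / 2.36
r_new = 0.8644

0.8644


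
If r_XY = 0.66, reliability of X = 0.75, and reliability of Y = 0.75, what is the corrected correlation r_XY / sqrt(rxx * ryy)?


r_corrected = rxy / sqrt(rxx * ryy)
= 0.66 / sqrt(0.75 * 0.75)
= 0.66 / sqrt(0.5625)
= 0.66 / 0.75
r_corrected = 0.88

0.88


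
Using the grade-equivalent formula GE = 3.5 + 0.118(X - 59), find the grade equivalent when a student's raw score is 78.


raw - median = 78 - 59 = 19
slope * diff = 0.118 * 19 = 2.242
GE = 3.5 + 2.242
GE = 5.742

5.742


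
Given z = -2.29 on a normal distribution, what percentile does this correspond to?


CDF(z) = 0.5 * (1 + erf(z/sqrt(2)))
erf(-1.6193) = -0.978
CDF = 0.011
Percentile rank = 0.011 * 100 = 1.1

1.1


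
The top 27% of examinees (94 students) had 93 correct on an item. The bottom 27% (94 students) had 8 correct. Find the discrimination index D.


p_upper = 93/94 = 0.9894
p_lower = 8/94 = 0.0851
D = 0.9894 - 0.0851 = 0.9043

0.9043


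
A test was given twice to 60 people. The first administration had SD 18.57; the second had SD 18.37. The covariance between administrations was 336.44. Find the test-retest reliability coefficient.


r = cov(X,Y) / (SD_X * SD_Y)
r = 336.44 / (18.57 * 18.37)
r = 336.44 / 341.1309
r = 0.9862

0.9862


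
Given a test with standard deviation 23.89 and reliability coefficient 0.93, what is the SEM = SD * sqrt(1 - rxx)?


SEM = SD * sqrt(1 - rxx)
SEM = 23.89 * sqrt(1 - 0.93)
SEM = 23.89 * sqrt(0.07) = 23.89 * 0.264575
SEM = 6.3207

6.3207


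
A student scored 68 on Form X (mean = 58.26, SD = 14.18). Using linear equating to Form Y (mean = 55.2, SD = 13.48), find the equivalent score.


slope = SD_Y / SD_X = 13.48 / 14.18 ~ 0.9506
intercept = mean_Y - slope * mean_X = 55.2 - (13.48 / 14.18) * 58.26 ~ -0.184
Y = slope * X + intercept. To avoid rounding drift from the rounded slope/intercept, evaluate the equivalent form Y = mean_Y + SD_Y * (X - mean_X) / SD_X at full precision:
Y = 55.2 + 13.48 * (68 - 58.26) / 14.18
Y = 55.2 + 13.48 * 9.74 / 14.18
Y = 55.2 + 131.2952 / 14.18
Y = 55.2 + 9.2592
Y = 64.4592

64.4592


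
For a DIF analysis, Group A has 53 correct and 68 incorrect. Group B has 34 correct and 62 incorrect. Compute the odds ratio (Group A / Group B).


Odds_A = 53/68 = 0.7794
Odds_B = 34/62 = 0.5484
OR = Odds_A / Odds_B = 0.7794 / 0.5484
Exactly, OR = (53 * 62) / (68 * 34) = 3286 / 2312
OR = 1.4213

1.4213


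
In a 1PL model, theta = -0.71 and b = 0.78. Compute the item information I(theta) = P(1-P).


P = 1/(1+exp(-(-0.71-0.78))) = 0.1839
I = P*(1-P) = 0.1839 * 0.8161
I = 0.1501

0.1501
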